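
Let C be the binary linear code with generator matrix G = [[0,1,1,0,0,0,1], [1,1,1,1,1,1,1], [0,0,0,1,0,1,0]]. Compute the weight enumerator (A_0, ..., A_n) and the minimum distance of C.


Weight distribution: A_0 = 1, A_2 = 2, A_3 = 1, A_4 = 1, A_5 = 2, A_7 = 1. Minimum distance d = 2.

Enumerate all 2^3 = 8 messages m ∈ F_2^3.
For each, compute codeword c = mG in F_2^7, then tally its weight.
  m = 000 → c = 0000000, weight = 0.
  m = 100 → c = 0110001, weight = 3.
  m = 010 → c = 1111111, weight = 7.
  m = 110 → c = 1001110, weight = 4.
  m = 001 → c = 0001010, weight = 2.
  m = 101 → c = 0111011, weight = 5.
  m = 011 → c = 1110101, weight = 5.
  m = 111 → c = 1000100, weight = 2.
Tally weights:
  weight 0: 1 codewords.
  weight 2: 2 codewords.
  weight 3: 1 codewords.
  weight 4: 1 codewords.
  weight 5: 2 codewords.
  weight 7: 1 codewords.
Minimum distance d = smallest w > 0 with A_w > 0 = 2.
Sanity: Σ A_w = 8 = 2^3 = 8 ✓.


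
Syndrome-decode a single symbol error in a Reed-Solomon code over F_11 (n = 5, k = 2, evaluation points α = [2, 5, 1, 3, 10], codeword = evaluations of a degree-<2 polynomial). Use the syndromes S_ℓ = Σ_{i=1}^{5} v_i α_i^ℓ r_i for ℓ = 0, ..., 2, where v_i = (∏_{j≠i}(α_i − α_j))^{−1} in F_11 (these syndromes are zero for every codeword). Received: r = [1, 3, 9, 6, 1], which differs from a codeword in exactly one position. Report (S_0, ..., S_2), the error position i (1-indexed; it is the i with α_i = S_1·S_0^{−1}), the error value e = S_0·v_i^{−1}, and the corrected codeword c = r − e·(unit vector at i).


S = (6, 1, 2), error at position 1, error magnitude e = 10, c = [2, 3, 9, 6, 1].

Step 1: column multipliers v_i = (∏_{j≠i}(α_i − α_j))^{−1} mod 11.
  i = 1 (α = 2): (2−5)(2−1)(2−3)(2−10) = (−3)·1·(−1)·(−8) = −24 ≡ 9, so v_1 = 9^{−1} = 5 (mod 11).
  i = 2 (α = 5): (5−2)(5−1)(5−3)(5−10) = 3·4·2·(−5) = −120 ≡ 1, so v_2 = 1^{−1} = 1 (mod 11).
  i = 3 (α = 1): (1−2)(1−5)(1−3)(1−10) = (−1)·(−4)·(−2)·(−9) = 72 ≡ 6, so v_3 = 6^{−1} = 2 (mod 11).
  i = 4 (α = 3): (3−2)(3−5)(3−1)(3−10) = 1·(−2)·2·(−7) = 28 ≡ 6, so v_4 = 6^{−1} = 2 (mod 11).
  i = 5 (α = 10): (10−2)(10−5)(10−1)(10−3) = 8·5·9·7 = 2520 ≡ 1, so v_5 = 1^{−1} = 1 (mod 11).
  v = [5, 1, 2, 2, 1].
Step 2: syndromes of r = [1, 3, 9, 6, 1] (all sums mod 11).
  S_0 = Σ v_i r_i = 5·1 + 1·3 + 2·9 + 2·6 + 1·1 = 39 ≡ 6.
  S_1 = Σ v_i α_i r_i = 5·2·1 + 1·5·3 + 2·1·9 + 2·3·6 + 1·10·1 = 89 ≡ 1.
  α_i^2 mod 11 = [4, 3, 1, 9, 1].
  S_2 = Σ v_i α_i^2 r_i = 5·4·1 + 1·3·3 + 2·1·9 + 2·9·6 + 1·1·1 = 156 ≡ 2.
  S = (6, 1, 2) ≠ 0, so r is not a codeword (an error is present).
Step 3: locate the error. For a single error e at position i, S_ℓ = v_i·e·α_i^ℓ, so α_err = S_1/S_0.
  S_0^{−1} = 6^{−1} = 2 (mod 11), so α_err = 1·2 = 2 ≡ 2 = α_1. Error position i = 1.
  Consistency check: S_2/S_1 = 2·1 = 2 ≡ 2 = α_err ✓ (single-error assumption holds).
Step 4: error magnitude e = S_0/v_1 = S_0·∏_{j≠1}(α_1 − α_j) = 6·9 = 54 ≡ 10 (mod 11).
Step 5: correct position 1: c_1 = r_1 − e = 1 − 10 ≡ 2 (mod 11). Hence c = [2, 3, 9, 6, 1].
  Check: interpolating c through the α_i gives m(x) = 5 + 4·x (degree < 2) with m(α_i) = c_i for every i, so c is indeed a codeword.


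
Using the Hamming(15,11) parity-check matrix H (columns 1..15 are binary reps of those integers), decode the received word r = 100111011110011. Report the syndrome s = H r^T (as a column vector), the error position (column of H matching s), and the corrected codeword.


s = (0, 1, 1, 1)^T, error position = 7, corrected codeword c = 100111111110011

Compute s = H r^T mod 2 one row at a time:
  s_1 = 1 + 1 + 1 + 1 + 0 + 0 + 1 + 1 = 6 ≡ 0 (mod 2).
  s_2 = 1 + 1 + 1 + 0 + 0 + 0 + 1 + 1 = 5 ≡ 1 (mod 2).
  s_3 = 0 + 0 + 1 + 0 + 1 + 1 + 1 + 1 = 5 ≡ 1 (mod 2).
  s_4 = 1 + 0 + 1 + 0 + 1 + 1 + 0 + 1 = 5 ≡ 1 (mod 2).
s = (0, 1, 1, 1)^T — this equals column 7 of H (binary 0111), so error is at position 7.
Correct: flip bit 7 of r = 100111011110011 to get c = 100111111110011.


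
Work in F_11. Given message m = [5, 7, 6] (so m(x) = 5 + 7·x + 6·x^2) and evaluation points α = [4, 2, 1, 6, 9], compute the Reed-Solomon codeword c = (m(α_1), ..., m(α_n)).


c = [8, 10, 7, 10, 4]

Message polynomial: m(x) = 5 + 7·x + 6·x^2 (mod 11).
For each evaluation point α_i, compute m(α_i) mod 11:
  α_1 = 4: Horner steps 6 → 9 → 8, so m(4) = 8.
  α_2 = 2: Horner steps 6 → 8 → 10, so m(2) = 10.
  α_3 = 1: Horner steps 6 → 2 → 7, so m(1) = 7.
  α_4 = 6: Horner steps 6 → 10 → 10, so m(6) = 10.
  α_5 = 9: Horner steps 6 → 6 → 4, so m(9) = 4.
Codeword c = [8, 10, 7, 10, 4] ∈ F_11^5.


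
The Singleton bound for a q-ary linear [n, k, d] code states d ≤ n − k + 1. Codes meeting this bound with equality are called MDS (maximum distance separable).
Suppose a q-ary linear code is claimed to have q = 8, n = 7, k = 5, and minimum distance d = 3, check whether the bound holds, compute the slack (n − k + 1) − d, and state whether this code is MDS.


Singleton RHS = n − k + 1 = 3, slack = 0, bound satisfied, MDS.

Singleton bound: d ≤ n − k + 1.
Here n = 7, k = 5, so n − k + 1 = 3.
Given d = 3, check d ≤ 3: YES.
Slack = (n − k + 1) − d = 0.
The code is MDS (slack = 0).
Description: the claimed parameters are [7, 5, 3]_8; such a code would be MDS (meets Singleton bound).


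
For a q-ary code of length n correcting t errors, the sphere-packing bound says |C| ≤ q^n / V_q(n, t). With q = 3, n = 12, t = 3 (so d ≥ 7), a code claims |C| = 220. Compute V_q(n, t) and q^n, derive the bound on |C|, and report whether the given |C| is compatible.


V_q(n, t) = 2049, q^n = 531441, Hamming bound = 259, |C| = 220 ≤ bound (satisfied).

Step 1: Compute V_q(n, t) = Σ_{j=0}^3 C(n, j) (q−1)^j.
  j = 0: C(12,0)·(2)^0 = 1·1 = 1.
  j = 1: C(12,1)·(2)^1 = 12·2 = 24.
  j = 2: C(12,2)·(2)^2 = 66·4 = 264.
  j = 3: C(12,3)·(2)^3 = 220·8 = 1760.
  V_q(n, t) = 1 + 24 + 264 + 1760 = 2049.
Step 2: q^n = 3^12 = 531441.
Step 3: Hamming bound ⌊q^n / V_q(n,t)⌋ = ⌊531441/2049⌋ = 259.
Step 4: Compare |C| = 220 to 259: satisfied.
The claimed |C| lies below the Hamming bound.


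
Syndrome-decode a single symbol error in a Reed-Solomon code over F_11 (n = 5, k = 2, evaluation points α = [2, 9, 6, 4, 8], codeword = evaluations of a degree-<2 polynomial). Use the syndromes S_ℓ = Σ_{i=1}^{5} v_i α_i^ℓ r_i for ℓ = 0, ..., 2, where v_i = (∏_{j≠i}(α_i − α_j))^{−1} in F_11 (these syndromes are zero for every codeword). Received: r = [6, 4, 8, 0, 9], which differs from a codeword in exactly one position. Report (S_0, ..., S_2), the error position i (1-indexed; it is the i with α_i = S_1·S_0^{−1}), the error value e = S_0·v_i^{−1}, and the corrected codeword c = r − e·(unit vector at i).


S = (6, 2, 8), error at position 4, error magnitude e = 4, c = [6, 4, 8, 7, 9].

Step 1: column multipliers v_i = (∏_{j≠i}(α_i − α_j))^{−1} mod 11.
  i = 1 (α = 2): (2−9)(2−6)(2−4)(2−8) = (−7)·(−4)·(−2)·(−6) = 336 ≡ 6, so v_1 = 6^{−1} = 2 (mod 11).
  i = 2 (α = 9): (9−2)(9−6)(9−4)(9−8) = 7·3·5·1 = 105 ≡ 6, so v_2 = 6^{−1} = 2 (mod 11).
  i = 3 (α = 6): (6−2)(6−9)(6−4)(6−8) = 4·(−3)·2·(−2) = 48 ≡ 4, so v_3 = 4^{−1} = 3 (mod 11).
  i = 4 (α = 4): (4−2)(4−9)(4−6)(4−8) = 2·(−5)·(−2)·(−4) = −80 ≡ 8, so v_4 = 8^{−1} = 7 (mod 11).
  i = 5 (α = 8): (8−2)(8−9)(8−6)(8−4) = 6·(−1)·2·4 = −48 ≡ 7, so v_5 = 7^{−1} = 8 (mod 11).
  v = [2, 2, 3, 7, 8].
Step 2: syndromes of r = [6, 4, 8, 0, 9] (all sums mod 11).
  S_0 = Σ v_i r_i = 2·6 + 2·4 + 3·8 + 7·0 + 8·9 = 116 ≡ 6.
  S_1 = Σ v_i α_i r_i = 2·2·6 + 2·9·4 + 3·6·8 + 7·4·0 + 8·8·9 = 816 ≡ 2.
  α_i^2 mod 11 = [4, 4, 3, 5, 9].
  S_2 = Σ v_i α_i^2 r_i = 2·4·6 + 2·4·4 + 3·3·8 + 7·5·0 + 8·9·9 = 800 ≡ 8.
  S = (6, 2, 8) ≠ 0, so r is not a codeword (an error is present).
Step 3: locate the error. For a single error e at position i, S_ℓ = v_i·e·α_i^ℓ, so α_err = S_1/S_0.
  S_0^{−1} = 6^{−1} = 2 (mod 11), so α_err = 2·2 = 4 ≡ 4 = α_4. Error position i = 4.
  Consistency check: S_2/S_1 = 8·6 = 48 ≡ 4 = α_err ✓ (single-error assumption holds).
Step 4: error magnitude e = S_0/v_4 = S_0·∏_{j≠4}(α_4 − α_j) = 6·8 = 48 ≡ 4 (mod 11).
Step 5: correct position 4: c_4 = r_4 − e = 0 − 4 ≡ 7 (mod 11). Hence c = [6, 4, 8, 7, 9].
  Check: interpolating c through the α_i gives m(x) = 5 + 6·x (degree < 2) with m(α_i) = c_i for every i, so c is indeed a codeword.


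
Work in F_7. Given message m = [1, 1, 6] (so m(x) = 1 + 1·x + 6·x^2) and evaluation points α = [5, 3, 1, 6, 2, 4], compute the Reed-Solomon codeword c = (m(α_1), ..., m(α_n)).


c = [2, 2, 1, 6, 6, 3]

Message polynomial: m(x) = 1 + 1·x + 6·x^2 (mod 7).
For each evaluation point α_i, compute m(α_i) mod 7:
  α_1 = 5: Horner steps 6 → 3 → 2, so m(5) = 2.
  α_2 = 3: Horner steps 6 → 5 → 2, so m(3) = 2.
  α_3 = 1: Horner steps 6 → 0 → 1, so m(1) = 1.
  α_4 = 6: Horner steps 6 → 2 → 6, so m(6) = 6.
  α_5 = 2: Horner steps 6 → 6 → 6, so m(2) = 6.
  α_6 = 4: Horner steps 6 → 4 → 3, so m(4) = 3.
Codeword c = [2, 2, 1, 6, 6, 3] ∈ F_7^6.


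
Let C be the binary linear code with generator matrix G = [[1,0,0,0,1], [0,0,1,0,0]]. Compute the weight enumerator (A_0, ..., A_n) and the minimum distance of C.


Weight distribution: A_0 = 1, A_1 = 1, A_2 = 1, A_3 = 1. Minimum distance d = 1.

Enumerate all 2^2 = 4 messages m ∈ F_2^2.
For each, compute codeword c = mG in F_2^5, then tally its weight.
  m = 00 → c = 00000, weight = 0.
  m = 10 → c = 10001, weight = 2.
  m = 01 → c = 00100, weight = 1.
  m = 11 → c = 10101, weight = 3.
Tally weights:
  weight 0: 1 codewords.
  weight 1: 1 codewords.
  weight 2: 1 codewords.
  weight 3: 1 codewords.
Minimum distance d = smallest w > 0 with A_w > 0 = 1.
Sanity: Σ A_w = 4 = 2^2 = 4 ✓.


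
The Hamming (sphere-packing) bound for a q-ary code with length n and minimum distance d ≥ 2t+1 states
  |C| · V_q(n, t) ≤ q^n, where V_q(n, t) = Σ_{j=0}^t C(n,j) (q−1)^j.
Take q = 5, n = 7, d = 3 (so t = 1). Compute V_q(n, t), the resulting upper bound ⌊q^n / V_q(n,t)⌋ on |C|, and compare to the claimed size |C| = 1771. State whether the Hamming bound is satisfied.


V_q(n, t) = 29, q^n = 78125, Hamming bound = 2693, |C| = 1771 ≤ bound (satisfied).

Step 1: Compute V_q(n, t) = Σ_{j=0}^1 C(n, j) (q−1)^j.
  j = 0: C(7,0)·(4)^0 = 1·1 = 1.
  j = 1: C(7,1)·(4)^1 = 7·4 = 28.
  V_q(n, t) = 1 + 28 = 29.
Step 2: q^n = 5^7 = 78125.
Step 3: Hamming bound ⌊q^n / V_q(n,t)⌋ = ⌊78125/29⌋ = 2693.
Step 4: Compare |C| = 1771 to 2693: satisfied.
The claimed |C| lies below the Hamming bound.


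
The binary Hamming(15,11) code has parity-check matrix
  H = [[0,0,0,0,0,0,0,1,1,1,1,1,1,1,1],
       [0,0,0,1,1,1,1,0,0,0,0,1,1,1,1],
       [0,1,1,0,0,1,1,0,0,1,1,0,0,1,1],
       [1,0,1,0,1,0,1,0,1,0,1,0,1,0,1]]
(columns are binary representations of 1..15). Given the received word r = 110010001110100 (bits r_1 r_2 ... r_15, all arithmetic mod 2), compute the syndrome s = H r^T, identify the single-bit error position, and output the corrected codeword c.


s = (0, 0, 1, 1)^T, error position = 3, corrected codeword c = 111010001110100

Compute s = H r^T mod 2 one row at a time:
  s_1 = 0 + 1 + 1 + 1 + 0 + 1 + 0 + 0 = 4 ≡ 0 (mod 2).
  s_2 = 0 + 1 + 0 + 0 + 0 + 1 + 0 + 0 = 2 ≡ 0 (mod 2).
  s_3 = 1 + 0 + 0 + 0 + 1 + 1 + 0 + 0 = 3 ≡ 1 (mod 2).
  s_4 = 1 + 0 + 1 + 0 + 1 + 1 + 1 + 0 = 5 ≡ 1 (mod 2).
s = (0, 0, 1, 1)^T — this equals column 3 of H (binary 0011), so error is at position 3.
Correct: flip bit 3 of r = 110010001110100 to get c = 111010001110100.


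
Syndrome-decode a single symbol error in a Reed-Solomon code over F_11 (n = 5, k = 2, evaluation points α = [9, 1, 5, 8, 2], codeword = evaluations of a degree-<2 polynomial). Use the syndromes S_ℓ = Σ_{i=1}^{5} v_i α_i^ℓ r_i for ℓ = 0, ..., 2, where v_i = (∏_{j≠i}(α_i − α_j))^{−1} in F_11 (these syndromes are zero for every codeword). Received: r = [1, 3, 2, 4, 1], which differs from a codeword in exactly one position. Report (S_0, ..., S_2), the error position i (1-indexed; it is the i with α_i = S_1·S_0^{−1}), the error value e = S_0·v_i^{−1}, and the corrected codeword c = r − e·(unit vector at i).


S = (2, 4, 8), error at position 5, error magnitude e = 1, c = [1, 3, 2, 4, 0].

Step 1: column multipliers v_i = (∏_{j≠i}(α_i − α_j))^{−1} mod 11.
  i = 1 (α = 9): (9−1)(9−5)(9−8)(9−2) = 8·4·1·7 = 224 ≡ 4, so v_1 = 4^{−1} = 3 (mod 11).
  i = 2 (α = 1): (1−9)(1−5)(1−8)(1−2) = (−8)·(−4)·(−7)·(−1) = 224 ≡ 4, so v_2 = 4^{−1} = 3 (mod 11).
  i = 3 (α = 5): (5−9)(5−1)(5−8)(5−2) = (−4)·4·(−3)·3 = 144 ≡ 1, so v_3 = 1^{−1} = 1 (mod 11).
  i = 4 (α = 8): (8−9)(8−1)(8−5)(8−2) = (−1)·7·3·6 = −126 ≡ 6, so v_4 = 6^{−1} = 2 (mod 11).
  i = 5 (α = 2): (2−9)(2−1)(2−5)(2−8) = (−7)·1·(−3)·(−6) = −126 ≡ 6, so v_5 = 6^{−1} = 2 (mod 11).
  v = [3, 3, 1, 2, 2].
Step 2: syndromes of r = [1, 3, 2, 4, 1] (all sums mod 11).
  S_0 = Σ v_i r_i = 3·1 + 3·3 + 1·2 + 2·4 + 2·1 = 24 ≡ 2.
  S_1 = Σ v_i α_i r_i = 3·9·1 + 3·1·3 + 1·5·2 + 2·8·4 + 2·2·1 = 114 ≡ 4.
  α_i^2 mod 11 = [4, 1, 3, 9, 4].
  S_2 = Σ v_i α_i^2 r_i = 3·4·1 + 3·1·3 + 1·3·2 + 2·9·4 + 2·4·1 = 107 ≡ 8.
  S = (2, 4, 8) ≠ 0, so r is not a codeword (an error is present).
Step 3: locate the error. For a single error e at position i, S_ℓ = v_i·e·α_i^ℓ, so α_err = S_1/S_0.
  S_0^{−1} = 2^{−1} = 6 (mod 11), so α_err = 4·6 = 24 ≡ 2 = α_5. Error position i = 5.
  Consistency check: S_2/S_1 = 8·3 = 24 ≡ 2 = α_err ✓ (single-error assumption holds).
Step 4: error magnitude e = S_0/v_5 = S_0·∏_{j≠5}(α_5 − α_j) = 2·6 = 12 ≡ 1 (mod 11).
Step 5: correct position 5: c_5 = r_5 − e = 1 − 1 ≡ 0 (mod 11). Hence c = [1, 3, 2, 4, 0].
  Check: interpolating c through the α_i gives m(x) = 6 + 8·x (degree < 2) with m(α_i) = c_i for every i, so c is indeed a codeword.


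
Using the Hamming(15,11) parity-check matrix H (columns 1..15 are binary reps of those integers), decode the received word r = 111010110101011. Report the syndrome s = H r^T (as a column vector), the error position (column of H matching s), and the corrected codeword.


s = (1, 1, 0, 1)^T, error position = 13, corrected codeword c = 111010110101111

Compute s = H r^T mod 2 one row at a time:
  s_1 = 1 + 0 + 1 + 0 + 1 + 0 + 1 + 1 = 5 ≡ 1 (mod 2).
  s_2 = 0 + 1 + 0 + 1 + 1 + 0 + 1 + 1 = 5 ≡ 1 (mod 2).
  s_3 = 1 + 1 + 0 + 1 + 1 + 0 + 1 + 1 = 6 ≡ 0 (mod 2).
  s_4 = 1 + 1 + 1 + 1 + 0 + 0 + 0 + 1 = 5 ≡ 1 (mod 2).
s = (1, 1, 0, 1)^T — this equals column 13 of H (binary 1101), so error is at position 13.
Correct: flip bit 13 of r = 111010110101011 to get c = 111010110101111.


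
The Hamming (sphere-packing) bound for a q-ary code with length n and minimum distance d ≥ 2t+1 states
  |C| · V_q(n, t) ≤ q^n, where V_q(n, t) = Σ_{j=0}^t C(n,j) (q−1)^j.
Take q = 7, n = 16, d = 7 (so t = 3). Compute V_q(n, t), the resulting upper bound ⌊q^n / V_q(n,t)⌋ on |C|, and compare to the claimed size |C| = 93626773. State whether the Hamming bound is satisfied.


V_q(n, t) = 125377, q^n = 33232930569601, Hamming bound = 265064011, |C| = 93626773 ≤ bound (satisfied).

Step 1: Compute V_q(n, t) = Σ_{j=0}^3 C(n, j) (q−1)^j.
  j = 0: C(16,0)·(6)^0 = 1·1 = 1.
  j = 1: C(16,1)·(6)^1 = 16·6 = 96.
  j = 2: C(16,2)·(6)^2 = 120·36 = 4320.
  j = 3: C(16,3)·(6)^3 = 560·216 = 120960.
  V_q(n, t) = 1 + 96 + 4320 + 120960 = 125377.
Step 2: q^n = 7^16 = 33232930569601.
Step 3: Hamming bound ⌊q^n / V_q(n,t)⌋ = ⌊33232930569601/125377⌋ = 265064011.
Step 4: Compare |C| = 93626773 to 265064011: satisfied.
The claimed |C| lies below the Hamming bound.


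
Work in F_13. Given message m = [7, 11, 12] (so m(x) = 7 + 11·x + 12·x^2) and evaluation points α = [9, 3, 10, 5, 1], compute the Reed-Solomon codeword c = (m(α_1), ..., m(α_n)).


c = [12, 5, 4, 11, 4]

Message polynomial: m(x) = 7 + 11·x + 12·x^2 (mod 13).
For each evaluation point α_i, compute m(α_i) mod 13:
  α_1 = 9: Horner steps 12 → 2 → 12, so m(9) = 12.
  α_2 = 3: Horner steps 12 → 8 → 5, so m(3) = 5.
  α_3 = 10: Horner steps 12 → 1 → 4, so m(10) = 4.
  α_4 = 5: Horner steps 12 → 6 → 11, so m(5) = 11.
  α_5 = 1: Horner steps 12 → 10 → 4, so m(1) = 4.
Codeword c = [12, 5, 4, 11, 4] ∈ F_13^5.


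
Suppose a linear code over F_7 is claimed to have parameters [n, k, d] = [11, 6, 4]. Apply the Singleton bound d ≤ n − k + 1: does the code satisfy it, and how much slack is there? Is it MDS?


Singleton RHS = n − k + 1 = 6, slack = 2, bound satisfied, not MDS.

Singleton bound: d ≤ n − k + 1.
Here n = 11, k = 6, so n − k + 1 = 6.
Given d = 4, check d ≤ 6: YES.
Slack = (n − k + 1) − d = 2.
The code is NOT MDS (slack = 2 > 0).
Description: the claimed parameters are [11, 6, 4]_7; such a code would be non-MDS.


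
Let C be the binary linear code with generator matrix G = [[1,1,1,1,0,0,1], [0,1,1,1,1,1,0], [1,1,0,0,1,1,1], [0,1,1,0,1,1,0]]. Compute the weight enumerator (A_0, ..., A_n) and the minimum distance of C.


Weight distribution: A_0 = 1, A_1 = 2, A_2 = 1, A_3 = 2, A_4 = 5, A_5 = 4, A_6 = 1. Minimum distance d = 1.

Enumerate all 2^4 = 16 messages m ∈ F_2^4.
For each, compute codeword c = mG in F_2^7, then tally its weight.
  m = 0000 → c = 0000000, weight = 0.
  m = 1000 → c = 1111001, weight = 5.
  m = 0100 → c = 0111110, weight = 5.
  m = 1100 → c = 1000111, weight = 4.
  m = 0010 → c = 1100111, weight = 5.
  m = 1010 → c = 0011110, weight = 4.
  m = 0110 → c = 1011001, weight = 4.
  m = 1110 → c = 0100000, weight = 1.
  m = 0001 → c = 0110110, weight = 4.
  m = 1001 → c = 1001111, weight = 5.
  m = 0101 → c = 0001000, weight = 1.
  m = 1101 → c = 1110001, weight = 4.
  m = 0011 → c = 1010001, weight = 3.
  m = 1011 → c = 0101000, weight = 2.
  m = 0111 → c = 1101111, weight = 6.
  m = 1111 → c = 0010110, weight = 3.
Tally weights:
  weight 0: 1 codewords.
  weight 1: 2 codewords.
  weight 2: 1 codewords.
  weight 3: 2 codewords.
  weight 4: 5 codewords.
  weight 5: 4 codewords.
  weight 6: 1 codewords.
Minimum distance d = smallest w > 0 with A_w > 0 = 1.
Sanity: Σ A_w = 16 = 2^4 = 16 ✓.


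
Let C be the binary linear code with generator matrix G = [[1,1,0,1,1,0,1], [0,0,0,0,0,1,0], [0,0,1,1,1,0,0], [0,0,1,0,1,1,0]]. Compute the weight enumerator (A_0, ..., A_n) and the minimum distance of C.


Weight distribution: A_0 = 1, A_1 = 2, A_2 = 2, A_3 = 2, A_4 = 3, A_5 = 4, A_6 = 2. Minimum distance d = 1.

Enumerate all 2^4 = 16 messages m ∈ F_2^4.
For each, compute codeword c = mG in F_2^7, then tally its weight.
  m = 0000 → c = 0000000, weight = 0.
  m = 1000 → c = 1101101, weight = 5.
  m = 0100 → c = 0000010, weight = 1.
  m = 1100 → c = 1101111, weight = 6.
  m = 0010 → c = 0011100, weight = 3.
  m = 1010 → c = 1110001, weight = 4.
  m = 0110 → c = 0011110, weight = 4.
  m = 1110 → c = 1110011, weight = 5.
  m = 0001 → c = 0010110, weight = 3.
  m = 1001 → c = 1111011, weight = 6.
  m = 0101 → c = 0010100, weight = 2.
  m = 1101 → c = 1111001, weight = 5.
  m = 0011 → c = 0001010, weight = 2.
  m = 1011 → c = 1100111, weight = 5.
  m = 0111 → c = 0001000, weight = 1.
  m = 1111 → c = 1100101, weight = 4.
Tally weights:
  weight 0: 1 codewords.
  weight 1: 2 codewords.
  weight 2: 2 codewords.
  weight 3: 2 codewords.
  weight 4: 3 codewords.
  weight 5: 4 codewords.
  weight 6: 2 codewords.
Minimum distance d = smallest w > 0 with A_w > 0 = 1.
Sanity: Σ A_w = 16 = 2^4 = 16 ✓.


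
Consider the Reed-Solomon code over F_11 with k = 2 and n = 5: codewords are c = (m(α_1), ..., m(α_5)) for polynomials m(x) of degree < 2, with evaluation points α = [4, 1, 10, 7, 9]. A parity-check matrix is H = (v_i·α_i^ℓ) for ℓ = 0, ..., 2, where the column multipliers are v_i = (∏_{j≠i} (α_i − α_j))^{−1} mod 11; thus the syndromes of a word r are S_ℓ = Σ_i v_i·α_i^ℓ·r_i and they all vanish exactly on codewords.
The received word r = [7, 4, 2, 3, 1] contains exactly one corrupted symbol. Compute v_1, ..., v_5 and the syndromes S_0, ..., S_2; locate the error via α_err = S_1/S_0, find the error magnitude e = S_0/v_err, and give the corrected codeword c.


S = (9, 8, 1), error at position 4, error magnitude e = 4, c = [7, 4, 2, 10, 1].

Step 1: column multipliers v_i = (∏_{j≠i}(α_i − α_j))^{−1} mod 11.
  i = 1 (α = 4): (4−1)(4−10)(4−7)(4−9) = 3·(−6)·(−3)·(−5) = −270 ≡ 5, so v_1 = 5^{−1} = 9 (mod 11).
  i = 2 (α = 1): (1−4)(1−10)(1−7)(1−9) = (−3)·(−9)·(−6)·(−8) = 1296 ≡ 9, so v_2 = 9^{−1} = 5 (mod 11).
  i = 3 (α = 10): (10−4)(10−1)(10−7)(10−9) = 6·9·3·1 = 162 ≡ 8, so v_3 = 8^{−1} = 7 (mod 11).
  i = 4 (α = 7): (7−4)(7−1)(7−10)(7−9) = 3·6·(−3)·(−2) = 108 ≡ 9, so v_4 = 9^{−1} = 5 (mod 11).
  i = 5 (α = 9): (9−4)(9−1)(9−10)(9−7) = 5·8·(−1)·2 = −80 ≡ 8, so v_5 = 8^{−1} = 7 (mod 11).
  v = [9, 5, 7, 5, 7].
Step 2: syndromes of r = [7, 4, 2, 3, 1] (all sums mod 11).
  S_0 = Σ v_i r_i = 9·7 + 5·4 + 7·2 + 5·3 + 7·1 = 119 ≡ 9.
  S_1 = Σ v_i α_i r_i = 9·4·7 + 5·1·4 + 7·10·2 + 5·7·3 + 7·9·1 = 580 ≡ 8.
  α_i^2 mod 11 = [5, 1, 1, 5, 4].
  S_2 = Σ v_i α_i^2 r_i = 9·5·7 + 5·1·4 + 7·1·2 + 5·5·3 + 7·4·1 = 452 ≡ 1.
  S = (9, 8, 1) ≠ 0, so r is not a codeword (an error is present).
Step 3: locate the error. For a single error e at position i, S_ℓ = v_i·e·α_i^ℓ, so α_err = S_1/S_0.
  S_0^{−1} = 9^{−1} = 5 (mod 11), so α_err = 8·5 = 40 ≡ 7 = α_4. Error position i = 4.
  Consistency check: S_2/S_1 = 1·7 = 7 ≡ 7 = α_err ✓ (single-error assumption holds).
Step 4: error magnitude e = S_0/v_4 = S_0·∏_{j≠4}(α_4 − α_j) = 9·9 = 81 ≡ 4 (mod 11).
Step 5: correct position 4: c_4 = r_4 − e = 3 − 4 ≡ 10 (mod 11). Hence c = [7, 4, 2, 10, 1].
  Check: interpolating c through the α_i gives m(x) = 3 + 1·x (degree < 2) with m(α_i) = c_i for every i, so c is indeed a codeword.


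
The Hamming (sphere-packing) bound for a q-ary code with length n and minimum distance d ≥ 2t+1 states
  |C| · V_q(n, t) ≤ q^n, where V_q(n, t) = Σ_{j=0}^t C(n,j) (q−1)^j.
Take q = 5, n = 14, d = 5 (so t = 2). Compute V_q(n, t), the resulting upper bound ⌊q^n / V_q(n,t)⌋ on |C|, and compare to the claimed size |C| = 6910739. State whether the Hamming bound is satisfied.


V_q(n, t) = 1513, q^n = 6103515625, Hamming bound = 4034048, |C| = 6910739 > bound (violated).

Step 1: Compute V_q(n, t) = Σ_{j=0}^2 C(n, j) (q−1)^j.
  j = 0: C(14,0)·(4)^0 = 1·1 = 1.
  j = 1: C(14,1)·(4)^1 = 14·4 = 56.
  j = 2: C(14,2)·(4)^2 = 91·16 = 1456.
  V_q(n, t) = 1 + 56 + 1456 = 1513.
Step 2: q^n = 5^14 = 6103515625.
Step 3: Hamming bound ⌊q^n / V_q(n,t)⌋ = ⌊6103515625/1513⌋ = 4034048.
Step 4: Compare |C| = 6910739 to 4034048: violated.
The claimed |C| lies above the Hamming bound, so no 5-ary code of length 14 with d ≥ 5 can have 6910739 codewords.


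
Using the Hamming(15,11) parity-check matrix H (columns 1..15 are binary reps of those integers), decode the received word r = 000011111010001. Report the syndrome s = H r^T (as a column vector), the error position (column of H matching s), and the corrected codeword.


s = (0, 0, 0, 1)^T, error position = 1, corrected codeword c = 100011111010001

Compute s = H r^T mod 2 one row at a time:
  s_1 = 1 + 1 + 0 + 1 + 0 + 0 + 0 + 1 = 4 ≡ 0 (mod 2).
  s_2 = 0 + 1 + 1 + 1 + 0 + 0 + 0 + 1 = 4 ≡ 0 (mod 2).
  s_3 = 0 + 0 + 1 + 1 + 0 + 1 + 0 + 1 = 4 ≡ 0 (mod 2).
  s_4 = 0 + 0 + 1 + 1 + 1 + 1 + 0 + 1 = 5 ≡ 1 (mod 2).
s = (0, 0, 0, 1)^T — this equals column 1 of H (binary 0001), so error is at position 1.
Correct: flip bit 1 of r = 000011111010001 to get c = 100011111010001.


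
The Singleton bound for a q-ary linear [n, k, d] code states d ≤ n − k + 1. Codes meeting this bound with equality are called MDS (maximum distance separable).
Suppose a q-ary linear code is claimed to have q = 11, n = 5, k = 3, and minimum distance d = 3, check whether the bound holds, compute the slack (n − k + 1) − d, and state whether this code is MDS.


Singleton RHS = n − k + 1 = 3, slack = 0, bound satisfied, MDS.

Singleton bound: d ≤ n − k + 1.
Here n = 5, k = 3, so n − k + 1 = 3.
Given d = 3, check d ≤ 3: YES.
Slack = (n − k + 1) − d = 0.
The code is MDS (slack = 0).
Description: the claimed parameters are [5, 3, 3]_11; such a code would be MDS (meets Singleton bound).


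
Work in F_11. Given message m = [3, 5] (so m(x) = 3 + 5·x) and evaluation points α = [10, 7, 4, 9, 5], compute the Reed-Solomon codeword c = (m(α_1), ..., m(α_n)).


c = [9, 5, 1, 4, 6]

Message polynomial: m(x) = 3 + 5·x (mod 11).
For each evaluation point α_i, compute m(α_i) mod 11:
  α_1 = 10: Horner steps 5 → 9, so m(10) = 9.
  α_2 = 7: Horner steps 5 → 5, so m(7) = 5.
  α_3 = 4: Horner steps 5 → 1, so m(4) = 1.
  α_4 = 9: Horner steps 5 → 4, so m(9) = 4.
  α_5 = 5: Horner steps 5 → 6, so m(5) = 6.
Codeword c = [9, 5, 1, 4, 6] ∈ F_11^5.


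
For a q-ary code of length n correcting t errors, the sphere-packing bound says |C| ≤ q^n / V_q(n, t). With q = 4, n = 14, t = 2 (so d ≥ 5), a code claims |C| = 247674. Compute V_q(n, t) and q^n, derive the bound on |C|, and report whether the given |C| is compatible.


V_q(n, t) = 862, q^n = 268435456, Hamming bound = 311410, |C| = 247674 ≤ bound (satisfied).

Step 1: Compute V_q(n, t) = Σ_{j=0}^2 C(n, j) (q−1)^j.
  j = 0: C(14,0)·(3)^0 = 1·1 = 1.
  j = 1: C(14,1)·(3)^1 = 14·3 = 42.
  j = 2: C(14,2)·(3)^2 = 91·9 = 819.
  V_q(n, t) = 1 + 42 + 819 = 862.
Step 2: q^n = 4^14 = 268435456.
Step 3: Hamming bound ⌊q^n / V_q(n,t)⌋ = ⌊268435456/862⌋ = 311410.
Step 4: Compare |C| = 247674 to 311410: satisfied.
The claimed |C| lies below the Hamming bound.


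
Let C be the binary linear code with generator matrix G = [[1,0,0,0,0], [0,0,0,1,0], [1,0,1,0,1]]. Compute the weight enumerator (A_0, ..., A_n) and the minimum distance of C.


Weight distribution: A_0 = 1, A_1 = 2, A_2 = 2, A_3 = 2, A_4 = 1. Minimum distance d = 1.

Enumerate all 2^3 = 8 messages m ∈ F_2^3.
For each, compute codeword c = mG in F_2^5, then tally its weight.
  m = 000 → c = 00000, weight = 0.
  m = 100 → c = 10000, weight = 1.
  m = 010 → c = 00010, weight = 1.
  m = 110 → c = 10010, weight = 2.
  m = 001 → c = 10101, weight = 3.
  m = 101 → c = 00101, weight = 2.
  m = 011 → c = 10111, weight = 4.
  m = 111 → c = 00111, weight = 3.
Tally weights:
  weight 0: 1 codewords.
  weight 1: 2 codewords.
  weight 2: 2 codewords.
  weight 3: 2 codewords.
  weight 4: 1 codewords.
Minimum distance d = smallest w > 0 with A_w > 0 = 1.
Sanity: Σ A_w = 8 = 2^3 = 8 ✓.


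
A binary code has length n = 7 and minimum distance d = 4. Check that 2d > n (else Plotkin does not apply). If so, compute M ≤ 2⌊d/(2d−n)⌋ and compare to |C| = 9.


Plotkin bound M ≤ 8; given |C| = 9 > bound (violated).

Check applicability: 2d = 8, n = 7.
2d − n = 1 > 0, so Plotkin applies.
Compute d/(2d−n) = 4/1 ≈ 4.0000.
⌊d/(2d−n)⌋ = 4.
Plotkin bound: M ≤ 2·4 = 8.
Given |C| = 9, check: VIOLATED.
This |C| is above the Plotkin bound, so no binary code with n = 7, d = 4 and 9 codewords exists.


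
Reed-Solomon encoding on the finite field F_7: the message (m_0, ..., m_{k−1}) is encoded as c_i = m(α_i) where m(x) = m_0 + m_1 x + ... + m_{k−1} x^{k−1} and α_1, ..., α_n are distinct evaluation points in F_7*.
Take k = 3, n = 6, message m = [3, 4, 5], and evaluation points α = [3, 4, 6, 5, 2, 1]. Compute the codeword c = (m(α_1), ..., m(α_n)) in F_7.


c = [4, 1, 4, 1, 3, 5]

Message polynomial: m(x) = 3 + 4·x + 5·x^2 (mod 7).
For each evaluation point α_i, compute m(α_i) mod 7:
  α_1 = 3: Horner steps 5 → 5 → 4, so m(3) = 4.
  α_2 = 4: Horner steps 5 → 3 → 1, so m(4) = 1.
  α_3 = 6: Horner steps 5 → 6 → 4, so m(6) = 4.
  α_4 = 5: Horner steps 5 → 1 → 1, so m(5) = 1.
  α_5 = 2: Horner steps 5 → 0 → 3, so m(2) = 3.
  α_6 = 1: Horner steps 5 → 2 → 5, so m(1) = 5.
Codeword c = [4, 1, 4, 1, 3, 5] ∈ F_7^6.


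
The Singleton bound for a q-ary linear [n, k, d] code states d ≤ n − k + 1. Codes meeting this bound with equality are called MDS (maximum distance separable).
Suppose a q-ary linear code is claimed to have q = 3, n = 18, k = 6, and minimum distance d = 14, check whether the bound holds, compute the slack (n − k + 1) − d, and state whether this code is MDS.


Singleton RHS = n − k + 1 = 13, slack = -1, bound violated (no such code; not MDS).

Singleton bound: d ≤ n − k + 1.
Here n = 18, k = 6, so n − k + 1 = 13.
Given d = 14, check d ≤ 13: NO.
Slack = (n − k + 1) − d = -1.
The slack is negative: d = 14 exceeds n − k + 1 = 13 by 1, so the Singleton bound is violated and no linear [18, 6, 14]_3 code can exist. In particular it is not MDS (MDS requires d = n − k + 1 exactly).
Description: the claimed parameters are [18, 6, 14]_3; such a code would be impossible (violates the Singleton bound).


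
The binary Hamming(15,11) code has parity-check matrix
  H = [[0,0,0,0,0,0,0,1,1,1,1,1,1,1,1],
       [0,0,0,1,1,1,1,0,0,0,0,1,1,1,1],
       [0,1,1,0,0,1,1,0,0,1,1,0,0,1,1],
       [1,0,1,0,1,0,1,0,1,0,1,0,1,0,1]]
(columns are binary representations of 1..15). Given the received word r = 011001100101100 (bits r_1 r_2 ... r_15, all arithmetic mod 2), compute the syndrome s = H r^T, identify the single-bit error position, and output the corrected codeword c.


s = (1, 0, 1, 1)^T, error position = 11, corrected codeword c = 011001100111100

Compute s = H r^T mod 2 one row at a time:
  s_1 = 0 + 0 + 1 + 0 + 1 + 1 + 0 + 0 = 3 ≡ 1 (mod 2).
  s_2 = 0 + 0 + 1 + 1 + 1 + 1 + 0 + 0 = 4 ≡ 0 (mod 2).
  s_3 = 1 + 1 + 1 + 1 + 1 + 0 + 0 + 0 = 5 ≡ 1 (mod 2).
  s_4 = 0 + 1 + 0 + 1 + 0 + 0 + 1 + 0 = 3 ≡ 1 (mod 2).
s = (1, 0, 1, 1)^T — this equals column 11 of H (binary 1011), so error is at position 11.
Correct: flip bit 11 of r = 011001100101100 to get c = 011001100111100.


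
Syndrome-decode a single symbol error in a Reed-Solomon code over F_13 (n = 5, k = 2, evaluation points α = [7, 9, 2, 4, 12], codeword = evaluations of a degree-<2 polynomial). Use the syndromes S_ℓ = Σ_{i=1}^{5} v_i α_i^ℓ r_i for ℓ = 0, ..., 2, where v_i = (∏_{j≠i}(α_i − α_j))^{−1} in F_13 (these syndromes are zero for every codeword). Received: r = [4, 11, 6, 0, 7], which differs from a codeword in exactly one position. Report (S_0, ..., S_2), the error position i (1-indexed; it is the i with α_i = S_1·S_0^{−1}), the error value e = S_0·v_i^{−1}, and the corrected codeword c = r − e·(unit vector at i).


S = (11, 2, 11), error at position 5, error magnitude e = 5, c = [4, 11, 6, 0, 2].

Step 1: column multipliers v_i = (∏_{j≠i}(α_i − α_j))^{−1} mod 13.
  i = 1 (α = 7): (7−9)(7−2)(7−4)(7−12) = (−2)·5·3·(−5) = 150 ≡ 7, so v_1 = 7^{−1} = 2 (mod 13).
  i = 2 (α = 9): (9−7)(9−2)(9−4)(9−12) = 2·7·5·(−3) = −210 ≡ 11, so v_2 = 11^{−1} = 6 (mod 13).
  i = 3 (α = 2): (2−7)(2−9)(2−4)(2−12) = (−5)·(−7)·(−2)·(−10) = 700 ≡ 11, so v_3 = 11^{−1} = 6 (mod 13).
  i = 4 (α = 4): (4−7)(4−9)(4−2)(4−12) = (−3)·(−5)·2·(−8) = −240 ≡ 7, so v_4 = 7^{−1} = 2 (mod 13).
  i = 5 (α = 12): (12−7)(12−9)(12−2)(12−4) = 5·3·10·8 = 1200 ≡ 4, so v_5 = 4^{−1} = 10 (mod 13).
  v = [2, 6, 6, 2, 10].
Step 2: syndromes of r = [4, 11, 6, 0, 7] (all sums mod 13).
  S_0 = Σ v_i r_i = 2·4 + 6·11 + 6·6 + 2·0 + 10·7 = 180 ≡ 11.
  S_1 = Σ v_i α_i r_i = 2·7·4 + 6·9·11 + 6·2·6 + 2·4·0 + 10·12·7 = 1562 ≡ 2.
  α_i^2 mod 13 = [10, 3, 4, 3, 1].
  S_2 = Σ v_i α_i^2 r_i = 2·10·4 + 6·3·11 + 6·4·6 + 2·3·0 + 10·1·7 = 492 ≡ 11.
  S = (11, 2, 11) ≠ 0, so r is not a codeword (an error is present).
Step 3: locate the error. For a single error e at position i, S_ℓ = v_i·e·α_i^ℓ, so α_err = S_1/S_0.
  S_0^{−1} = 11^{−1} = 6 (mod 13), so α_err = 2·6 = 12 ≡ 12 = α_5. Error position i = 5.
  Consistency check: S_2/S_1 = 11·7 = 77 ≡ 12 = α_err ✓ (single-error assumption holds).
Step 4: error magnitude e = S_0/v_5 = S_0·∏_{j≠5}(α_5 − α_j) = 11·4 = 44 ≡ 5 (mod 13).
Step 5: correct position 5: c_5 = r_5 − e = 7 − 5 ≡ 2 (mod 13). Hence c = [4, 11, 6, 0, 2].
  Check: interpolating c through the α_i gives m(x) = 12 + 10·x (degree < 2) with m(α_i) = c_i for every i, so c is indeed a codeword.


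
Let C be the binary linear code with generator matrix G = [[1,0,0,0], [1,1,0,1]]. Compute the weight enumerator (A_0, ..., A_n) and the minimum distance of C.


Weight distribution: A_0 = 1, A_1 = 1, A_2 = 1, A_3 = 1. Minimum distance d = 1.

Enumerate all 2^2 = 4 messages m ∈ F_2^2.
For each, compute codeword c = mG in F_2^4, then tally its weight.
  m = 00 → c = 0000, weight = 0.
  m = 10 → c = 1000, weight = 1.
  m = 01 → c = 1101, weight = 3.
  m = 11 → c = 0101, weight = 2.
Tally weights:
  weight 0: 1 codewords.
  weight 1: 1 codewords.
  weight 2: 1 codewords.
  weight 3: 1 codewords.
Minimum distance d = smallest w > 0 with A_w > 0 = 1.
Sanity: Σ A_w = 4 = 2^2 = 4 ✓.


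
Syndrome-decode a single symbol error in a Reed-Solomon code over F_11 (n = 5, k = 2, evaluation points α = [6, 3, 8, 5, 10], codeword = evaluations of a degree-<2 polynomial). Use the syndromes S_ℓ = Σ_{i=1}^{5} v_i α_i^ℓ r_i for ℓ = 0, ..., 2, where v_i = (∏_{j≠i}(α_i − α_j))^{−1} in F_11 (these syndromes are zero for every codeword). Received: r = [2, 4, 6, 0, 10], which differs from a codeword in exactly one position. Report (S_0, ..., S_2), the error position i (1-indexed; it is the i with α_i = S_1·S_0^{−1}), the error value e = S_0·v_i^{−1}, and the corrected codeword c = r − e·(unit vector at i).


S = (8, 2, 6), error at position 2, error magnitude e = 8, c = [2, 7, 6, 0, 10].

Step 1: column multipliers v_i = (∏_{j≠i}(α_i − α_j))^{−1} mod 11.
  i = 1 (α = 6): (6−3)(6−8)(6−5)(6−10) = 3·(−2)·1·(−4) = 24 ≡ 2, so v_1 = 2^{−1} = 6 (mod 11).
  i = 2 (α = 3): (3−6)(3−8)(3−5)(3−10) = (−3)·(−5)·(−2)·(−7) = 210 ≡ 1, so v_2 = 1^{−1} = 1 (mod 11).
  i = 3 (α = 8): (8−6)(8−3)(8−5)(8−10) = 2·5·3·(−2) = −60 ≡ 6, so v_3 = 6^{−1} = 2 (mod 11).
  i = 4 (α = 5): (5−6)(5−3)(5−8)(5−10) = (−1)·2·(−3)·(−5) = −30 ≡ 3, so v_4 = 3^{−1} = 4 (mod 11).
  i = 5 (α = 10): (10−6)(10−3)(10−8)(10−5) = 4·7·2·5 = 280 ≡ 5, so v_5 = 5^{−1} = 9 (mod 11).
  v = [6, 1, 2, 4, 9].
Step 2: syndromes of r = [2, 4, 6, 0, 10] (all sums mod 11).
  S_0 = Σ v_i r_i = 6·2 + 1·4 + 2·6 + 4·0 + 9·10 = 118 ≡ 8.
  S_1 = Σ v_i α_i r_i = 6·6·2 + 1·3·4 + 2·8·6 + 4·5·0 + 9·10·10 = 1080 ≡ 2.
  α_i^2 mod 11 = [3, 9, 9, 3, 1].
  S_2 = Σ v_i α_i^2 r_i = 6·3·2 + 1·9·4 + 2·9·6 + 4·3·0 + 9·1·10 = 270 ≡ 6.
  S = (8, 2, 6) ≠ 0, so r is not a codeword (an error is present).
Step 3: locate the error. For a single error e at position i, S_ℓ = v_i·e·α_i^ℓ, so α_err = S_1/S_0.
  S_0^{−1} = 8^{−1} = 7 (mod 11), so α_err = 2·7 = 14 ≡ 3 = α_2. Error position i = 2.
  Consistency check: S_2/S_1 = 6·6 = 36 ≡ 3 = α_err ✓ (single-error assumption holds).
Step 4: error magnitude e = S_0/v_2 = S_0·∏_{j≠2}(α_2 − α_j) = 8·1 = 8 ≡ 8 (mod 11).
Step 5: correct position 2: c_2 = r_2 − e = 4 − 8 ≡ 7 (mod 11). Hence c = [2, 7, 6, 0, 10].
  Check: interpolating c through the α_i gives m(x) = 1 + 2·x (degree < 2) with m(α_i) = c_i for every i, so c is indeed a codeword.


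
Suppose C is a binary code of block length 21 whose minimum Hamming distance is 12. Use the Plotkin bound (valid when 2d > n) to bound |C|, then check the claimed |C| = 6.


Plotkin bound M ≤ 8; given |C| = 6 ≤ bound (satisfied).

Check applicability: 2d = 24, n = 21.
2d − n = 3 > 0, so Plotkin applies.
Compute d/(2d−n) = 12/3 ≈ 4.0000.
⌊d/(2d−n)⌋ = 4.
Plotkin bound: M ≤ 2·4 = 8.
Given |C| = 6, check: satisfied.
This |C| is below the Plotkin bound.


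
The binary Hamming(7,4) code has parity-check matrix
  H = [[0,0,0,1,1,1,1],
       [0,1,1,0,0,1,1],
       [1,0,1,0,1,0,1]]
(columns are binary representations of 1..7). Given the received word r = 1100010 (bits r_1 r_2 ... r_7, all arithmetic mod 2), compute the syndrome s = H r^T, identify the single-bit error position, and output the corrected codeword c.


s = (1, 0, 1)^T, error position = 5, corrected codeword c = 1100110

Compute s = H r^T mod 2 one row at a time:
  s_1 = 0 + 0 + 1 + 0 = 1 ≡ 1 (mod 2).
  s_2 = 1 + 0 + 1 + 0 = 2 ≡ 0 (mod 2).
  s_3 = 1 + 0 + 0 + 0 = 1 ≡ 1 (mod 2).
s = (1, 0, 1)^T — this equals column 5 of H (binary 101), so error is at position 5.
Correct: flip bit 5 of r = 1100010 to get c = 1100110.


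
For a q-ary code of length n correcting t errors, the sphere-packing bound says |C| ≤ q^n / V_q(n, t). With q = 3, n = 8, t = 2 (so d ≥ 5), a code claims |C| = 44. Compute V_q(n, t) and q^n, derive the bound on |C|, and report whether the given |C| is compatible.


V_q(n, t) = 129, q^n = 6561, Hamming bound = 50, |C| = 44 ≤ bound (satisfied).

Step 1: Compute V_q(n, t) = Σ_{j=0}^2 C(n, j) (q−1)^j.
  j = 0: C(8,0)·(2)^0 = 1·1 = 1.
  j = 1: C(8,1)·(2)^1 = 8·2 = 16.
  j = 2: C(8,2)·(2)^2 = 28·4 = 112.
  V_q(n, t) = 1 + 16 + 112 = 129.
Step 2: q^n = 3^8 = 6561.
Step 3: Hamming bound ⌊q^n / V_q(n,t)⌋ = ⌊6561/129⌋ = 50.
Step 4: Compare |C| = 44 to 50: satisfied.
The claimed |C| lies below the Hamming bound.


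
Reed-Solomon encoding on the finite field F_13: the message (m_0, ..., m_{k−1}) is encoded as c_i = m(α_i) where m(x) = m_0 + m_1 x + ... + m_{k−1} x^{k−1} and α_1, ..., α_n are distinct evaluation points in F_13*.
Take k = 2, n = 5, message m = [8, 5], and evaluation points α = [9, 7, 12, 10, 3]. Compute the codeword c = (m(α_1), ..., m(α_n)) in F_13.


c = [1, 4, 3, 6, 10]

Message polynomial: m(x) = 8 + 5·x (mod 13).
For each evaluation point α_i, compute m(α_i) mod 13:
  α_1 = 9: Horner steps 5 → 1, so m(9) = 1.
  α_2 = 7: Horner steps 5 → 4, so m(7) = 4.
  α_3 = 12: Horner steps 5 → 3, so m(12) = 3.
  α_4 = 10: Horner steps 5 → 6, so m(10) = 6.
  α_5 = 3: Horner steps 5 → 10, so m(3) = 10.
Codeword c = [1, 4, 3, 6, 10] ∈ F_13^5.


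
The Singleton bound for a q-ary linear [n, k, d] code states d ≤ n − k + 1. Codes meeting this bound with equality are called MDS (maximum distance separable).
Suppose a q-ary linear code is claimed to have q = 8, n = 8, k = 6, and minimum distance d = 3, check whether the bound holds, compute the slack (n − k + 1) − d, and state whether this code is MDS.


Singleton RHS = n − k + 1 = 3, slack = 0, bound satisfied, MDS.

Singleton bound: d ≤ n − k + 1.
Here n = 8, k = 6, so n − k + 1 = 3.
Given d = 3, check d ≤ 3: YES.
Slack = (n − k + 1) − d = 0.
The code is MDS (slack = 0).
Description: the claimed parameters are [8, 6, 3]_8; such a code would be MDS (meets Singleton bound).


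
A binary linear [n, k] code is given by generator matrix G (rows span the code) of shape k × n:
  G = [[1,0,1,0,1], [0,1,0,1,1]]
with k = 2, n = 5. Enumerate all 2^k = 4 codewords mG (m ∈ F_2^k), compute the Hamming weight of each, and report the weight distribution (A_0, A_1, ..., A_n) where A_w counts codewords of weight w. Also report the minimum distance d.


Weight distribution: A_0 = 1, A_3 = 2, A_4 = 1. Minimum distance d = 3.

Enumerate all 2^2 = 4 messages m ∈ F_2^2.
For each, compute codeword c = mG in F_2^5, then tally its weight.
  m = 00 → c = 00000, weight = 0.
  m = 10 → c = 10101, weight = 3.
  m = 01 → c = 01011, weight = 3.
  m = 11 → c = 11110, weight = 4.
Tally weights:
  weight 0: 1 codewords.
  weight 3: 2 codewords.
  weight 4: 1 codewords.
Minimum distance d = smallest w > 0 with A_w > 0 = 3.
Sanity: Σ A_w = 4 = 2^2 = 4 ✓.
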